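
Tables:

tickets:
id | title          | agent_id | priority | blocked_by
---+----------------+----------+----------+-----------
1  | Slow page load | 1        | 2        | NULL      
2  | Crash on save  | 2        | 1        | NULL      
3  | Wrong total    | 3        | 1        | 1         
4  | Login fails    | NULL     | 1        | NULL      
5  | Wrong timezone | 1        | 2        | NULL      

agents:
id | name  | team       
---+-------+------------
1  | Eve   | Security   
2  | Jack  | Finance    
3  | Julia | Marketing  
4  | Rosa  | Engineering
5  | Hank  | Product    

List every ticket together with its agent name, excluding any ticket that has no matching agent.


INNER JOIN keeps only tickets rows whose agent_id matches an id in agents. Walk through each ticket:
  - ticket 1 (Slow page load): agent_id=1 -> matches Eve
  - ticket 2 (Crash on save): agent_id=2 -> matches Jack
  - ticket 3 (Wrong total): agent_id=3 -> matches Julia
  - ticket 4 (Login fails): agent_id=NULL, no match -> dropped
  - ticket 5 (Wrong timezone): agent_id=1 -> matches Eve
So 1 of 5 rows is dropped.

SQL:
SELECT a.title, b.name AS agent
FROM tickets a
INNER JOIN agents b ON a.agent_id = b.id

Result:
title          | agent
---------------+------
Slow page load | Eve  
Crash on save  | Jack 
Wrong total    | Julia
Wrong timezone | Eve  


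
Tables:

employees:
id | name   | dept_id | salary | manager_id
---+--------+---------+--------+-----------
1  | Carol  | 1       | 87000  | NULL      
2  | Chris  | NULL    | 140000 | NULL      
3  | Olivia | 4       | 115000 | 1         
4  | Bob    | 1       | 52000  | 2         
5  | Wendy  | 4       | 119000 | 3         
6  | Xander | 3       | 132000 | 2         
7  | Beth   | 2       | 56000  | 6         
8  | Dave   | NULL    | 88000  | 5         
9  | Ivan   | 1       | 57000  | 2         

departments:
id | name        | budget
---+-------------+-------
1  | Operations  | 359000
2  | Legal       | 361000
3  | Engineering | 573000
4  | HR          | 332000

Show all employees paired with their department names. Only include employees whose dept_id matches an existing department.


INNER JOIN keeps only employees rows whose dept_id matches an id in departments. Walk through each employee:
  - employee 1 (Carol): dept_id=1 -> matches Operations
  - employee 2 (Chris): dept_id=NULL, no match -> dropped
  - employee 3 (Olivia): dept_id=4 -> matches HR
  - employee 4 (Bob): dept_id=1 -> matches Operations
  - employee 5 (Wendy): dept_id=4 -> matches HR
  - employee 6 (Xander): dept_id=3 -> matches Engineering
  - employee 7 (Beth): dept_id=2 -> matches Legal
  - employee 8 (Dave): dept_id=NULL, no match -> dropped
  - employee 9 (Ivan): dept_id=1 -> matches Operations
So 2 of 9 rows are dropped.

SQL:
SELECT a.name, b.name AS department
FROM employees a
INNER JOIN departments b ON a.dept_id = b.id

Result:
name   | department 
-------+------------
Carol  | Operations 
Olivia | HR         
Bob    | Operations 
Wendy  | HR         
Xander | Engineering
Beth   | Legal      
Ivan   | Operations 


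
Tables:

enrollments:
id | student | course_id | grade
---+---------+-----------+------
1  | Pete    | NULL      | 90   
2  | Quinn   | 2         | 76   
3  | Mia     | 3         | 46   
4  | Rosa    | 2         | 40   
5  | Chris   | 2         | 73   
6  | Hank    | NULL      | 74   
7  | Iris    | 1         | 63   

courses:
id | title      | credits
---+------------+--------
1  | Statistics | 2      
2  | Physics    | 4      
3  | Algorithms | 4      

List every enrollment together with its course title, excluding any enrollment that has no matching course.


INNER JOIN keeps only enrollments rows whose course_id matches an id in courses. Walk through each enrollment:
  - enrollment 1 (Pete): course_id=NULL, no match -> dropped
  - enrollment 2 (Quinn): course_id=2 -> matches Physics
  - enrollment 3 (Mia): course_id=3 -> matches Algorithms
  - enrollment 4 (Rosa): course_id=2 -> matches Physics
  - enrollment 5 (Chris): course_id=2 -> matches Physics
  - enrollment 6 (Hank): course_id=NULL, no match -> dropped
  - enrollment 7 (Iris): course_id=1 -> matches Statistics
So 2 of 7 rows are dropped.

SQL:
SELECT a.student, b.title AS course
FROM enrollments a
INNER JOIN courses b ON a.course_id = b.id

Result:
student | course    
--------+-----------
Quinn   | Physics   
Mia     | Algorithms
Rosa    | Physics   
Chris   | Physics   
Iris    | Statistics


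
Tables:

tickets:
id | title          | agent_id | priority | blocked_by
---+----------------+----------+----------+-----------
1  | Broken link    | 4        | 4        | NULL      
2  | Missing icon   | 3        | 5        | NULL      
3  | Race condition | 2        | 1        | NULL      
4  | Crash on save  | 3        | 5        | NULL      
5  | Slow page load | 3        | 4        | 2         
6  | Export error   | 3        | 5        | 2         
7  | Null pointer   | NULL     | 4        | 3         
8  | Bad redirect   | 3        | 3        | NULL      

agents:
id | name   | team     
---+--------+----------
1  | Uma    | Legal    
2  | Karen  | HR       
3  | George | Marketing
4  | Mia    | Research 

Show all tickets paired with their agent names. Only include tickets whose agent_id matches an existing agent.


INNER JOIN keeps only tickets rows whose agent_id matches an id in agents. Walk through each ticket:
  - ticket 1 (Broken link): agent_id=4 -> matches Mia
  - ticket 2 (Missing icon): agent_id=3 -> matches George
  - ticket 3 (Race condition): agent_id=2 -> matches Karen
  - ticket 4 (Crash on save): agent_id=3 -> matches George
  - ticket 5 (Slow page load): agent_id=3 -> matches George
  - ticket 6 (Export error): agent_id=3 -> matches George
  - ticket 7 (Null pointer): agent_id=NULL, no match -> dropped
  - ticket 8 (Bad redirect): agent_id=3 -> matches George
So 1 of 8 rows is dropped.

SQL:
SELECT a.title, b.name AS agent
FROM tickets a
INNER JOIN agents b ON a.agent_id = b.id

Result:
title          | agent 
---------------+-------
Broken link    | Mia   
Missing icon   | George
Race condition | Karen 
Crash on save  | George
Slow page load | George
Export error   | George
Bad redirect   | George


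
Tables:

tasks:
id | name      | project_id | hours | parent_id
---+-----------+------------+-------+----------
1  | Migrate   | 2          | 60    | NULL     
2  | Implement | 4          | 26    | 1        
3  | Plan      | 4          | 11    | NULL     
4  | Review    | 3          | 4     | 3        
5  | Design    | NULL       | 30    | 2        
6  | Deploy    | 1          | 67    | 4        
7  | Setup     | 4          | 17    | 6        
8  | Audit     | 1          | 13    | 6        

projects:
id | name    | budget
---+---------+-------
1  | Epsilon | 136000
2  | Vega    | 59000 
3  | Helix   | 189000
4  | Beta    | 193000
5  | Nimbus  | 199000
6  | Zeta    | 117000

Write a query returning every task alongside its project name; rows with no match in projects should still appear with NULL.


LEFT JOIN keeps every row from tasks (the left table); where project_id has no match in projects, the project columns become NULL. Walk through each task:
  - task 1 (Migrate): project_id=2 -> matches Vega
  - task 2 (Implement): project_id=4 -> matches Beta
  - task 3 (Plan): project_id=4 -> matches Beta
  - task 4 (Review): project_id=3 -> matches Helix
  - task 5 (Design): project_id=NULL, no match -> kept with NULL
  - task 6 (Deploy): project_id=1 -> matches Epsilon
  - task 7 (Setup): project_id=4 -> matches Beta
  - task 8 (Audit): project_id=1 -> matches Epsilon
All 8 rows appear; 1 has NULL project.

SQL:
SELECT a.name, b.name AS project
FROM tasks a
LEFT JOIN projects b ON a.project_id = b.id

Result:
name      | project
----------+--------
Migrate   | Vega   
Implement | Beta   
Plan      | Beta   
Review    | Helix  
Design    | NULL   
Deploy    | Epsilon
Setup     | Beta   
Audit     | Epsilon


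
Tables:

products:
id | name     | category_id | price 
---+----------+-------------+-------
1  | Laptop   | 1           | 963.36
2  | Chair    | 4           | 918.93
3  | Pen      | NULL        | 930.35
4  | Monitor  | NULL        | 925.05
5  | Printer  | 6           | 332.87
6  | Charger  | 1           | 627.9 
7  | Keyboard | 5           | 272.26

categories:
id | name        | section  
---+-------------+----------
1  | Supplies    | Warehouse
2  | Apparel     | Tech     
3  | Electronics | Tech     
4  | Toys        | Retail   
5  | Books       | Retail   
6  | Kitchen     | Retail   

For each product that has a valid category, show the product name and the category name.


INNER JOIN keeps only products rows whose category_id matches an id in categories. Walk through each product:
  - product 1 (Laptop): category_id=1 -> matches Supplies
  - product 2 (Chair): category_id=4 -> matches Toys
  - product 3 (Pen): category_id=NULL, no match -> dropped
  - product 4 (Monitor): category_id=NULL, no match -> dropped
  - product 5 (Printer): category_id=6 -> matches Kitchen
  - product 6 (Charger): category_id=1 -> matches Supplies
  - product 7 (Keyboard): category_id=5 -> matches Books
So 2 of 7 rows are dropped.

SQL:
SELECT a.name, b.name AS category
FROM products a
INNER JOIN categories b ON a.category_id = b.id

Result:
name     | category
---------+---------
Laptop   | Supplies
Chair    | Toys    
Printer  | Kitchen 
Charger  | Supplies
Keyboard | Books   


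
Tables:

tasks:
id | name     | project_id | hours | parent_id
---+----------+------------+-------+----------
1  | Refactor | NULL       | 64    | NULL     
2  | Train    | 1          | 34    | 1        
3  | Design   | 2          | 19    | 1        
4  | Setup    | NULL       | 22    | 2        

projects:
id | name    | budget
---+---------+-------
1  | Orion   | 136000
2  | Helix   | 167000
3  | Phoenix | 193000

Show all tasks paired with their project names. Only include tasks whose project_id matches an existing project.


INNER JOIN keeps only tasks rows whose project_id matches an id in projects. Walk through each task:
  - task 1 (Refactor): project_id=NULL, no match -> dropped
  - task 2 (Train): project_id=1 -> matches Orion
  - task 3 (Design): project_id=2 -> matches Helix
  - task 4 (Setup): project_id=NULL, no match -> dropped
So 2 of 4 rows are dropped.

SQL:
SELECT a.name, b.name AS project
FROM tasks a
INNER JOIN projects b ON a.project_id = b.id

Result:
name   | project
-------+--------
Train  | Orion  
Design | Helix  


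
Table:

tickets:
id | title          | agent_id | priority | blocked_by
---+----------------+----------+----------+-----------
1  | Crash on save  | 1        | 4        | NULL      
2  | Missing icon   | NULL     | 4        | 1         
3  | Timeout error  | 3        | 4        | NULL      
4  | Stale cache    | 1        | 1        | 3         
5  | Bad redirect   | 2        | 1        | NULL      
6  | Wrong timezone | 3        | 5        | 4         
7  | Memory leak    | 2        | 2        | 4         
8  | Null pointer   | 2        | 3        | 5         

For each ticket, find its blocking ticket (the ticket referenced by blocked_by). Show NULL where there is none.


This is a self-join: tickets is joined to a second copy of itself, matching each row's blocked_by to another row's id. Use LEFT JOIN so rows with blocked_by=NULL are kept.
  - ticket 1 (Crash on save): blocked_by=NULL -> NULL
  - ticket 2 (Missing icon): blocked_by=1 -> Crash on save
  - ticket 3 (Timeout error): blocked_by=NULL -> NULL
  - ticket 4 (Stale cache): blocked_by=3 -> Timeout error
  - ticket 5 (Bad redirect): blocked_by=NULL -> NULL
  - ticket 6 (Wrong timezone): blocked_by=4 -> Stale cache
  - ticket 7 (Memory leak): blocked_by=4 -> Stale cache
  - ticket 8 (Null pointer): blocked_by=5 -> Bad redirect

SQL:
SELECT a.title AS item, b.title AS blocked_by
FROM tickets a
LEFT JOIN tickets b ON a.blocked_by = b.id

Result:
item           | blocked_by   
---------------+--------------
Crash on save  | NULL         
Missing icon   | Crash on save
Timeout error  | NULL         
Stale cache    | Timeout error
Bad redirect   | NULL         
Wrong timezone | Stale cache  
Memory leak    | Stale cache  
Null pointer   | Bad redirect 


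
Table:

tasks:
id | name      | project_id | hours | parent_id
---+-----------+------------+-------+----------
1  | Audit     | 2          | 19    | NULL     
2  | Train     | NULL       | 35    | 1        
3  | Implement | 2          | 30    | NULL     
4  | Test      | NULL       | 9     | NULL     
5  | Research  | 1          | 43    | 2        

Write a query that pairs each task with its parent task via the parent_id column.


This is a self-join: tasks is joined to a second copy of itself, matching each row's parent_id to another row's id. Use LEFT JOIN so rows with parent_id=NULL are kept.
  - task 1 (Audit): parent_id=NULL -> NULL
  - task 2 (Train): parent_id=1 -> Audit
  - task 3 (Implement): parent_id=NULL -> NULL
  - task 4 (Test): parent_id=NULL -> NULL
  - task 5 (Research): parent_id=2 -> Train

SQL:
SELECT a.name AS item, b.name AS parent
FROM tasks a
LEFT JOIN tasks b ON a.parent_id = b.id

Result:
item      | parent
----------+-------
Audit     | NULL  
Train     | Audit 
Implement | NULL  
Test      | NULL  
Research  | Train 


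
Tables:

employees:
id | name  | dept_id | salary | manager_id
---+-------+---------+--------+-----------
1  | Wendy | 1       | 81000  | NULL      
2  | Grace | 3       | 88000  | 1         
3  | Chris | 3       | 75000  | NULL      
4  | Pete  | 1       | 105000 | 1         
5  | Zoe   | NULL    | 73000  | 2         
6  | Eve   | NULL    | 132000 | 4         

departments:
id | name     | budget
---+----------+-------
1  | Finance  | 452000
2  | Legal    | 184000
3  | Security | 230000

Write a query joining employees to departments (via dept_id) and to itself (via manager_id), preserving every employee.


Two LEFT JOINs from the same base table employees: one to departments via dept_id, one to employees itself via manager_id. Both are LEFT so every employee is preserved.
Match against departments:
  - employee 1 (Wendy): dept_id=1 -> matches Finance
  - employee 2 (Grace): dept_id=3 -> matches Security
  - employee 3 (Chris): dept_id=3 -> matches Security
  - employee 4 (Pete): dept_id=1 -> matches Finance
  - employee 5 (Zoe): dept_id=NULL, no match -> kept with NULL
  - employee 6 (Eve): dept_id=NULL, no match -> kept with NULL
Match against employees (self):
  - employee 1 (Wendy): manager_id=NULL -> NULL
  - employee 2 (Grace): manager_id=1 -> Wendy
  - employee 3 (Chris): manager_id=NULL -> NULL
  - employee 4 (Pete): manager_id=1 -> Wendy
  - employee 5 (Zoe): manager_id=2 -> Grace
  - employee 6 (Eve): manager_id=4 -> Pete

SQL:
SELECT a.name, b.name AS department, c.name AS manager
FROM employees a
LEFT JOIN departments b ON a.dept_id = b.id
LEFT JOIN employees c ON a.manager_id = c.id

Result:
name  | department | manager
------+------------+--------
Wendy | Finance    | NULL   
Grace | Security   | Wendy  
Chris | Security   | NULL   
Pete  | Finance    | Wendy  
Zoe   | NULL       | Grace  
Eve   | NULL       | Pete   


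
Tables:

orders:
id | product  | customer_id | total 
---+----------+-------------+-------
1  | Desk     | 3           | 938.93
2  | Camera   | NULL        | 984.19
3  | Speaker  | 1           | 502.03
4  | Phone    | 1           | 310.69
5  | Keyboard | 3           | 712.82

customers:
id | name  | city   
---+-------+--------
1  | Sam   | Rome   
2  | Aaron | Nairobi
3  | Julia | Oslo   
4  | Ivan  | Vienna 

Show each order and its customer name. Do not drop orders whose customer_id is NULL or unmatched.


LEFT JOIN keeps every row from orders (the left table); where customer_id has no match in customers, the customer columns become NULL. Walk through each order:
  - order 1 (Desk): customer_id=3 -> matches Julia
  - order 2 (Camera): customer_id=NULL, no match -> kept with NULL
  - order 3 (Speaker): customer_id=1 -> matches Sam
  - order 4 (Phone): customer_id=1 -> matches Sam
  - order 5 (Keyboard): customer_id=3 -> matches Julia
All 5 rows appear; 1 has NULL customer.

SQL:
SELECT a.product, b.name AS customer
FROM orders a
LEFT JOIN customers b ON a.customer_id = b.id

Result:
product  | customer
---------+---------
Desk     | Julia   
Camera   | NULL    
Speaker  | Sam     
Phone    | Sam     
Keyboard | Julia   


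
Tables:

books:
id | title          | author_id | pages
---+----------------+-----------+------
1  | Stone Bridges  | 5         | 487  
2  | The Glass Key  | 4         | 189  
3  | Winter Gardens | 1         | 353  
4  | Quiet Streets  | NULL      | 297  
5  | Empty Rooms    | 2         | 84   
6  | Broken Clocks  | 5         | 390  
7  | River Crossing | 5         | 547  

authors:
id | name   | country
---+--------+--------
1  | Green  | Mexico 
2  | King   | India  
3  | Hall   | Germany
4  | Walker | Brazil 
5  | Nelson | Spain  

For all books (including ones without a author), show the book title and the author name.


LEFT JOIN keeps every row from books (the left table); where author_id has no match in authors, the author columns become NULL. Walk through each book:
  - book 1 (Stone Bridges): author_id=5 -> matches Nelson
  - book 2 (The Glass Key): author_id=4 -> matches Walker
  - book 3 (Winter Gardens): author_id=1 -> matches Green
  - book 4 (Quiet Streets): author_id=NULL, no match -> kept with NULL
  - book 5 (Empty Rooms): author_id=2 -> matches King
  - book 6 (Broken Clocks): author_id=5 -> matches Nelson
  - book 7 (River Crossing): author_id=5 -> matches Nelson
All 7 rows appear; 1 has NULL author.

SQL:
SELECT a.title, b.name AS author
FROM books a
LEFT JOIN authors b ON a.author_id = b.id

Result:
title          | author
---------------+-------
Stone Bridges  | Nelson
The Glass Key  | Walker
Winter Gardens | Green 
Quiet Streets  | NULL  
Empty Rooms    | King  
Broken Clocks  | Nelson
River Crossing | Nelson


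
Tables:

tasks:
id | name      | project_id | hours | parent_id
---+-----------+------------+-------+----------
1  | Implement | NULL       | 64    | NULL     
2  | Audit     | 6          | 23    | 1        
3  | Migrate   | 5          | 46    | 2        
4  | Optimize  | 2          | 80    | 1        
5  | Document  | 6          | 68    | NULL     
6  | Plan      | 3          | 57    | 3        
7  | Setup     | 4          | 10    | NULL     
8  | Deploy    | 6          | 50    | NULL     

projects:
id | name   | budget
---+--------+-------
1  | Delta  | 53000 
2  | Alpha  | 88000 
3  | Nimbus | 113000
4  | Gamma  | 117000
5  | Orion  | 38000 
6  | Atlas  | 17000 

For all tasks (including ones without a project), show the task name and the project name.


LEFT JOIN keeps every row from tasks (the left table); where project_id has no match in projects, the project columns become NULL. Walk through each task:
  - task 1 (Implement): project_id=NULL, no match -> kept with NULL
  - task 2 (Audit): project_id=6 -> matches Atlas
  - task 3 (Migrate): project_id=5 -> matches Orion
  - task 4 (Optimize): project_id=2 -> matches Alpha
  - task 5 (Document): project_id=6 -> matches Atlas
  - task 6 (Plan): project_id=3 -> matches Nimbus
  - task 7 (Setup): project_id=4 -> matches Gamma
  - task 8 (Deploy): project_id=6 -> matches Atlas
All 8 rows appear; 1 has NULL project.

SQL:
SELECT a.name, b.name AS project
FROM tasks a
LEFT JOIN projects b ON a.project_id = b.id

Result:
name      | project
----------+--------
Implement | NULL   
Audit     | Atlas  
Migrate   | Orion  
Optimize  | Alpha  
Document  | Atlas  
Plan      | Nimbus 
Setup     | Gamma  
Deploy    | Atlas  


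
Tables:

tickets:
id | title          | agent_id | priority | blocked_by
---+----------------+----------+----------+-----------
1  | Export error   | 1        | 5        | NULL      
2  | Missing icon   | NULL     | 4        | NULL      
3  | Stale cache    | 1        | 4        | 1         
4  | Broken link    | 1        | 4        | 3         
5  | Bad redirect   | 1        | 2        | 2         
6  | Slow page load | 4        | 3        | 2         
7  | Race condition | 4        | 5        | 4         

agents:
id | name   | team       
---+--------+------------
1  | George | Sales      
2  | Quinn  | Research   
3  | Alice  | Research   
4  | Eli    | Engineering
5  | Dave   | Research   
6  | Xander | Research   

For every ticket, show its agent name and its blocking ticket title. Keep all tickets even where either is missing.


Two LEFT JOINs from the same base table tickets: one to agents via agent_id, one to tickets itself via blocked_by. Both are LEFT so every ticket is preserved.
Match against agents:
  - ticket 1 (Export error): agent_id=1 -> matches George
  - ticket 2 (Missing icon): agent_id=NULL, no match -> kept with NULL
  - ticket 3 (Stale cache): agent_id=1 -> matches George
  - ticket 4 (Broken link): agent_id=1 -> matches George
  - ticket 5 (Bad redirect): agent_id=1 -> matches George
  - ticket 6 (Slow page load): agent_id=4 -> matches Eli
  - ticket 7 (Race condition): agent_id=4 -> matches Eli
Match against tickets (self):
  - ticket 1 (Export error): blocked_by=NULL -> NULL
  - ticket 2 (Missing icon): blocked_by=NULL -> NULL
  - ticket 3 (Stale cache): blocked_by=1 -> Export error
  - ticket 4 (Broken link): blocked_by=3 -> Stale cache
  - ticket 5 (Bad redirect): blocked_by=2 -> Missing icon
  - ticket 6 (Slow page load): blocked_by=2 -> Missing icon
  - ticket 7 (Race condition): blocked_by=4 -> Broken link

SQL:
SELECT a.title, b.name AS agent, c.title AS blocked_by
FROM tickets a
LEFT JOIN agents b ON a.agent_id = b.id
LEFT JOIN tickets c ON a.blocked_by = c.id

Result:
title          | agent  | blocked_by  
---------------+--------+-------------
Export error   | George | NULL        
Missing icon   | NULL   | NULL        
Stale cache    | George | Export error
Broken link    | George | Stale cache 
Bad redirect   | George | Missing icon
Slow page load | Eli    | Missing icon
Race condition | Eli    | Broken link 


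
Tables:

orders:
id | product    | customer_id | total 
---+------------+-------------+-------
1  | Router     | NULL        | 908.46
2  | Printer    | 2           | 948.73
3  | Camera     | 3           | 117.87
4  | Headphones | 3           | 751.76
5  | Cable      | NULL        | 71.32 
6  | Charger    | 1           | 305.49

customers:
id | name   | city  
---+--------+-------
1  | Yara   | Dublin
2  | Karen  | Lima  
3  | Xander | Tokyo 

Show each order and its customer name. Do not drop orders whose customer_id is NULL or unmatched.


LEFT JOIN keeps every row from orders (the left table); where customer_id has no match in customers, the customer columns become NULL. Walk through each order:
  - order 1 (Router): customer_id=NULL, no match -> kept with NULL
  - order 2 (Printer): customer_id=2 -> matches Karen
  - order 3 (Camera): customer_id=3 -> matches Xander
  - order 4 (Headphones): customer_id=3 -> matches Xander
  - order 5 (Cable): customer_id=NULL, no match -> kept with NULL
  - order 6 (Charger): customer_id=1 -> matches Yara
All 6 rows appear; 2 have NULL customer.

SQL:
SELECT a.product, b.name AS customer
FROM orders a
LEFT JOIN customers b ON a.customer_id = b.id

Result:
product    | customer
-----------+---------
Router     | NULL    
Printer    | Karen   
Camera     | Xander  
Headphones | Xander  
Cable      | NULL    
Charger    | Yara    


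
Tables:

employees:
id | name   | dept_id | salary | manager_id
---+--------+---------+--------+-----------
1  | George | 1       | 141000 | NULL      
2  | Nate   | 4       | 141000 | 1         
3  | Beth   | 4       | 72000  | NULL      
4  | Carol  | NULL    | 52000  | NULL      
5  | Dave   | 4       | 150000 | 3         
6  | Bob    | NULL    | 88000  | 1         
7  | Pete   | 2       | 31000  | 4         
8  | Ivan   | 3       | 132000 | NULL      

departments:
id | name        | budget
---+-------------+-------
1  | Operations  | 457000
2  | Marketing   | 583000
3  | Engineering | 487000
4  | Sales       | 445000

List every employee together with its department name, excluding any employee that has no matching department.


INNER JOIN keeps only employees rows whose dept_id matches an id in departments. Walk through each employee:
  - employee 1 (George): dept_id=1 -> matches Operations
  - employee 2 (Nate): dept_id=4 -> matches Sales
  - employee 3 (Beth): dept_id=4 -> matches Sales
  - employee 4 (Carol): dept_id=NULL, no match -> dropped
  - employee 5 (Dave): dept_id=4 -> matches Sales
  - employee 6 (Bob): dept_id=NULL, no match -> dropped
  - employee 7 (Pete): dept_id=2 -> matches Marketing
  - employee 8 (Ivan): dept_id=3 -> matches Engineering
So 2 of 8 rows are dropped.

SQL:
SELECT a.name, b.name AS department
FROM employees a
INNER JOIN departments b ON a.dept_id = b.id

Result:
name   | department 
-------+------------
George | Operations 
Nate   | Sales      
Beth   | Sales      
Dave   | Sales      
Pete   | Marketing  
Ivan   | Engineering


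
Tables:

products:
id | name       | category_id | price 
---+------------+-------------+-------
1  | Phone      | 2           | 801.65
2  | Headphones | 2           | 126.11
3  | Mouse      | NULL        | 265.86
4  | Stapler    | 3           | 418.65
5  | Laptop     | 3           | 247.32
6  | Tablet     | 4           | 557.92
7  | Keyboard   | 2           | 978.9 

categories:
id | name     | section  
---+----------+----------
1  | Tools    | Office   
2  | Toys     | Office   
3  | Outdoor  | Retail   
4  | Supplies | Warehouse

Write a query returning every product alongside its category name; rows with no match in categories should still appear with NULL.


LEFT JOIN keeps every row from products (the left table); where category_id has no match in categories, the category columns become NULL. Walk through each product:
  - product 1 (Phone): category_id=2 -> matches Toys
  - product 2 (Headphones): category_id=2 -> matches Toys
  - product 3 (Mouse): category_id=NULL, no match -> kept with NULL
  - product 4 (Stapler): category_id=3 -> matches Outdoor
  - product 5 (Laptop): category_id=3 -> matches Outdoor
  - product 6 (Tablet): category_id=4 -> matches Supplies
  - product 7 (Keyboard): category_id=2 -> matches Toys
All 7 rows appear; 1 has NULL category.

SQL:
SELECT a.name, b.name AS category
FROM products a
LEFT JOIN categories b ON a.category_id = b.id

Result:
name       | category
-----------+---------
Phone      | Toys    
Headphones | Toys    
Mouse      | NULL    
Stapler    | Outdoor 
Laptop     | Outdoor 
Tablet     | Supplies
Keyboard   | Toys    


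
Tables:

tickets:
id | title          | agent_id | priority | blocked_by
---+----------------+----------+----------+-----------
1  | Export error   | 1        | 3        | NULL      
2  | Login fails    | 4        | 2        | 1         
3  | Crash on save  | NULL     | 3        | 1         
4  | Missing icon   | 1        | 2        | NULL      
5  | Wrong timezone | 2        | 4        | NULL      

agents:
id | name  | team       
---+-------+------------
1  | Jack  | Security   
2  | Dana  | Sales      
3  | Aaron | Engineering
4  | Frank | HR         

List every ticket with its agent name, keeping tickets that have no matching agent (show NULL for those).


LEFT JOIN keeps every row from tickets (the left table); where agent_id has no match in agents, the agent columns become NULL. Walk through each ticket:
  - ticket 1 (Export error): agent_id=1 -> matches Jack
  - ticket 2 (Login fails): agent_id=4 -> matches Frank
  - ticket 3 (Crash on save): agent_id=NULL, no match -> kept with NULL
  - ticket 4 (Missing icon): agent_id=1 -> matches Jack
  - ticket 5 (Wrong timezone): agent_id=2 -> matches Dana
All 5 rows appear; 1 has NULL agent.

SQL:
SELECT a.title, b.name AS agent
FROM tickets a
LEFT JOIN agents b ON a.agent_id = b.id

Result:
title          | agent
---------------+------
Export error   | Jack 
Login fails    | Frank
Crash on save  | NULL 
Missing icon   | Jack 
Wrong timezone | Dana 


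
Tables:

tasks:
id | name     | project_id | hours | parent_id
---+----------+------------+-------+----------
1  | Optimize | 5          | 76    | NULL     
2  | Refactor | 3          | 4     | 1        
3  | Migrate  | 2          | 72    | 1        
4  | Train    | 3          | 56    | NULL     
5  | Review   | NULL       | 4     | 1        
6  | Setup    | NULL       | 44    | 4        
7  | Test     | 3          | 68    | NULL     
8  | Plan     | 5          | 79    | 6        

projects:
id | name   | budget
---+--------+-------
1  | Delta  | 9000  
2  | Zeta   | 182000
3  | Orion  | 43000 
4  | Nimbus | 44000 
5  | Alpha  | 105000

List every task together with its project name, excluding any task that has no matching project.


INNER JOIN keeps only tasks rows whose project_id matches an id in projects. Walk through each task:
  - task 1 (Optimize): project_id=5 -> matches Alpha
  - task 2 (Refactor): project_id=3 -> matches Orion
  - task 3 (Migrate): project_id=2 -> matches Zeta
  - task 4 (Train): project_id=3 -> matches Orion
  - task 5 (Review): project_id=NULL, no match -> dropped
  - task 6 (Setup): project_id=NULL, no match -> dropped
  - task 7 (Test): project_id=3 -> matches Orion
  - task 8 (Plan): project_id=5 -> matches Alpha
So 2 of 8 rows are dropped.

SQL:
SELECT a.name, b.name AS project
FROM tasks a
INNER JOIN projects b ON a.project_id = b.id

Result:
name     | project
---------+--------
Optimize | Alpha  
Refactor | Orion  
Migrate  | Zeta   
Train    | Orion  
Test     | Orion  
Plan     | Alpha  


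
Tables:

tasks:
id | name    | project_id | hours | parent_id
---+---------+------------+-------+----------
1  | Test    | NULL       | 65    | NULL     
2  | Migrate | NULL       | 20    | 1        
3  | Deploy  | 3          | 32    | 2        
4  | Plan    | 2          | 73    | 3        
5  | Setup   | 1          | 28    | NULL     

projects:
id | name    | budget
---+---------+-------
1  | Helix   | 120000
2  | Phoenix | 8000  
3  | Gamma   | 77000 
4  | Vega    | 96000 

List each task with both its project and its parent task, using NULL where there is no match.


Two LEFT JOINs from the same base table tasks: one to projects via project_id, one to tasks itself via parent_id. Both are LEFT so every task is preserved.
Match against projects:
  - task 1 (Test): project_id=NULL, no match -> kept with NULL
  - task 2 (Migrate): project_id=NULL, no match -> kept with NULL
  - task 3 (Deploy): project_id=3 -> matches Gamma
  - task 4 (Plan): project_id=2 -> matches Phoenix
  - task 5 (Setup): project_id=1 -> matches Helix
Match against tasks (self):
  - task 1 (Test): parent_id=NULL -> NULL
  - task 2 (Migrate): parent_id=1 -> Test
  - task 3 (Deploy): parent_id=2 -> Migrate
  - task 4 (Plan): parent_id=3 -> Deploy
  - task 5 (Setup): parent_id=NULL -> NULL

SQL:
SELECT a.name, b.name AS project, c.name AS parent
FROM tasks a
LEFT JOIN projects b ON a.project_id = b.id
LEFT JOIN tasks c ON a.parent_id = c.id

Result:
name    | project | parent 
--------+---------+--------
Test    | NULL    | NULL   
Migrate | NULL    | Test   
Deploy  | Gamma   | Migrate
Plan    | Phoenix | Deploy 
Setup   | Helix   | NULL   


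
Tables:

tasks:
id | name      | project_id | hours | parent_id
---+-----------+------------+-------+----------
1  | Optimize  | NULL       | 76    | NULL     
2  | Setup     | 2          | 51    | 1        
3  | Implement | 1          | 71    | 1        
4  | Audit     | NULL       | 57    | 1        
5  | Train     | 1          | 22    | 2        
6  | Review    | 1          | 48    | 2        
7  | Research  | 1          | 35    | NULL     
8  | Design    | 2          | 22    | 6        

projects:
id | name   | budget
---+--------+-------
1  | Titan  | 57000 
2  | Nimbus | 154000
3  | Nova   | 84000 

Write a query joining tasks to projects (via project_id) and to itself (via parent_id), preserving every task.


Two LEFT JOINs from the same base table tasks: one to projects via project_id, one to tasks itself via parent_id. Both are LEFT so every task is preserved.
Match against projects:
  - task 1 (Optimize): project_id=NULL, no match -> kept with NULL
  - task 2 (Setup): project_id=2 -> matches Nimbus
  - task 3 (Implement): project_id=1 -> matches Titan
  - task 4 (Audit): project_id=NULL, no match -> kept with NULL
  - task 5 (Train): project_id=1 -> matches Titan
  - task 6 (Review): project_id=1 -> matches Titan
  - task 7 (Research): project_id=1 -> matches Titan
  - task 8 (Design): project_id=2 -> matches Nimbus
Match against tasks (self):
  - task 1 (Optimize): parent_id=NULL -> NULL
  - task 2 (Setup): parent_id=1 -> Optimize
  - task 3 (Implement): parent_id=1 -> Optimize
  - task 4 (Audit): parent_id=1 -> Optimize
  - task 5 (Train): parent_id=2 -> Setup
  - task 6 (Review): parent_id=2 -> Setup
  - task 7 (Research): parent_id=NULL -> NULL
  - task 8 (Design): parent_id=6 -> Review

SQL:
SELECT a.name, b.name AS project, c.name AS parent
FROM tasks a
LEFT JOIN projects b ON a.project_id = b.id
LEFT JOIN tasks c ON a.parent_id = c.id

Result:
name      | project | parent  
----------+---------+---------
Optimize  | NULL    | NULL    
Setup     | Nimbus  | Optimize
Implement | Titan   | Optimize
Audit     | NULL    | Optimize
Train     | Titan   | Setup   
Review    | Titan   | Setup   
Research  | Titan   | NULL    
Design    | Nimbus  | Review  


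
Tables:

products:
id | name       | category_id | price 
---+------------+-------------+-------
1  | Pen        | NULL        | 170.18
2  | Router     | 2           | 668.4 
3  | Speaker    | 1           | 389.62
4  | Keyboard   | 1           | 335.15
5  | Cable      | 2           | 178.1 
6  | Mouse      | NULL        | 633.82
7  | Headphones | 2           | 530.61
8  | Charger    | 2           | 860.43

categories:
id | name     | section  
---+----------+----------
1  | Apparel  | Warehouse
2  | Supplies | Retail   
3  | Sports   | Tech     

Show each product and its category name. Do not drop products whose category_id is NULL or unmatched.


LEFT JOIN keeps every row from products (the left table); where category_id has no match in categories, the category columns become NULL. Walk through each product:
  - product 1 (Pen): category_id=NULL, no match -> kept with NULL
  - product 2 (Router): category_id=2 -> matches Supplies
  - product 3 (Speaker): category_id=1 -> matches Apparel
  - product 4 (Keyboard): category_id=1 -> matches Apparel
  - product 5 (Cable): category_id=2 -> matches Supplies
  - product 6 (Mouse): category_id=NULL, no match -> kept with NULL
  - product 7 (Headphones): category_id=2 -> matches Supplies
  - product 8 (Charger): category_id=2 -> matches Supplies
All 8 rows appear; 2 have NULL category.

SQL:
SELECT a.name, b.name AS category
FROM products a
LEFT JOIN categories b ON a.category_id = b.id

Result:
name       | category
-----------+---------
Pen        | NULL    
Router     | Supplies
Speaker    | Apparel 
Keyboard   | Apparel 
Cable      | Supplies
Mouse      | NULL    
Headphones | Supplies
Charger    | Supplies


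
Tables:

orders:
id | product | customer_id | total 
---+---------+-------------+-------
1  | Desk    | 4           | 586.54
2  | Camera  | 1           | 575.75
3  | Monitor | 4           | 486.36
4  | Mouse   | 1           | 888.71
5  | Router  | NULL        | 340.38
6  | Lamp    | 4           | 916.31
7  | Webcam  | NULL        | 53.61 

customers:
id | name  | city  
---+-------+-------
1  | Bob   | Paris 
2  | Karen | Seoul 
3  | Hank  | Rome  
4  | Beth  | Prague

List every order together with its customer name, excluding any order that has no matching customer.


INNER JOIN keeps only orders rows whose customer_id matches an id in customers. Walk through each order:
  - order 1 (Desk): customer_id=4 -> matches Beth
  - order 2 (Camera): customer_id=1 -> matches Bob
  - order 3 (Monitor): customer_id=4 -> matches Beth
  - order 4 (Mouse): customer_id=1 -> matches Bob
  - order 5 (Router): customer_id=NULL, no match -> dropped
  - order 6 (Lamp): customer_id=4 -> matches Beth
  - order 7 (Webcam): customer_id=NULL, no match -> dropped
So 2 of 7 rows are dropped.

SQL:
SELECT a.product, b.name AS customer
FROM orders a
INNER JOIN customers b ON a.customer_id = b.id

Result:
product | customer
--------+---------
Desk    | Beth    
Camera  | Bob     
Monitor | Beth    
Mouse   | Bob     
Lamp    | Beth    


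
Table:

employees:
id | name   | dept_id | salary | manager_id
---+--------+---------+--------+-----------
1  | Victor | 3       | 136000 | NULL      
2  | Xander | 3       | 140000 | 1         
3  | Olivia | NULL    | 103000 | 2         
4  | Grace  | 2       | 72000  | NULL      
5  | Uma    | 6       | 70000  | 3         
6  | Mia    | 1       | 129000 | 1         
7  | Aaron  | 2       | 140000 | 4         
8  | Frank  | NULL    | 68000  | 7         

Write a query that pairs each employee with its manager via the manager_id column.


This is a self-join: employees is joined to a second copy of itself, matching each row's manager_id to another row's id. Use LEFT JOIN so rows with manager_id=NULL are kept.
  - employee 1 (Victor): manager_id=NULL -> NULL
  - employee 2 (Xander): manager_id=1 -> Victor
  - employee 3 (Olivia): manager_id=2 -> Xander
  - employee 4 (Grace): manager_id=NULL -> NULL
  - employee 5 (Uma): manager_id=3 -> Olivia
  - employee 6 (Mia): manager_id=1 -> Victor
  - employee 7 (Aaron): manager_id=4 -> Grace
  - employee 8 (Frank): manager_id=7 -> Aaron

SQL:
SELECT a.name AS item, b.name AS manager
FROM employees a
LEFT JOIN employees b ON a.manager_id = b.id

Result:
item   | manager
-------+--------
Victor | NULL   
Xander | Victor 
Olivia | Xander 
Grace  | NULL   
Uma    | Olivia 
Mia    | Victor 
Aaron  | Grace  
Frank  | Aaron  


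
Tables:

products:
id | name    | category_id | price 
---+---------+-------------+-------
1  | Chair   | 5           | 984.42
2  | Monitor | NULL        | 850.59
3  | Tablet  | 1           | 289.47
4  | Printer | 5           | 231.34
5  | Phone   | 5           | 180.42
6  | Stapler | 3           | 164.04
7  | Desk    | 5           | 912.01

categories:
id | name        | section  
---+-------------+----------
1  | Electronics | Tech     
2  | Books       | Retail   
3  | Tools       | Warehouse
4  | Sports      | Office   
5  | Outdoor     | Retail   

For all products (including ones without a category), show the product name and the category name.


LEFT JOIN keeps every row from products (the left table); where category_id has no match in categories, the category columns become NULL. Walk through each product:
  - product 1 (Chair): category_id=5 -> matches Outdoor
  - product 2 (Monitor): category_id=NULL, no match -> kept with NULL
  - product 3 (Tablet): category_id=1 -> matches Electronics
  - product 4 (Printer): category_id=5 -> matches Outdoor
  - product 5 (Phone): category_id=5 -> matches Outdoor
  - product 6 (Stapler): category_id=3 -> matches Tools
  - product 7 (Desk): category_id=5 -> matches Outdoor
All 7 rows appear; 1 has NULL category.

SQL:
SELECT a.name, b.name AS category
FROM products a
LEFT JOIN categories b ON a.category_id = b.id

Result:
name    | category   
--------+------------
Chair   | Outdoor    
Monitor | NULL       
Tablet  | Electronics
Printer | Outdoor    
Phone   | Outdoor    
Stapler | Tools      
Desk    | Outdoor    


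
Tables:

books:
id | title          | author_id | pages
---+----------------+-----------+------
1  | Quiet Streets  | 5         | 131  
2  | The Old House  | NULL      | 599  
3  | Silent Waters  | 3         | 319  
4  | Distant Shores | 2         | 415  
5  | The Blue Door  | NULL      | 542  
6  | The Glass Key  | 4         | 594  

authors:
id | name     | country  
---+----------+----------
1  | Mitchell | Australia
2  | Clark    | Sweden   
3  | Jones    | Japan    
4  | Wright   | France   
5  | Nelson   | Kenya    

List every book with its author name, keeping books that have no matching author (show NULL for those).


LEFT JOIN keeps every row from books (the left table); where author_id has no match in authors, the author columns become NULL. Walk through each book:
  - book 1 (Quiet Streets): author_id=5 -> matches Nelson
  - book 2 (The Old House): author_id=NULL, no match -> kept with NULL
  - book 3 (Silent Waters): author_id=3 -> matches Jones
  - book 4 (Distant Shores): author_id=2 -> matches Clark
  - book 5 (The Blue Door): author_id=NULL, no match -> kept with NULL
  - book 6 (The Glass Key): author_id=4 -> matches Wright
All 6 rows appear; 2 have NULL author.

SQL:
SELECT a.title, b.name AS author
FROM books a
LEFT JOIN authors b ON a.author_id = b.id

Result:
title          | author
---------------+-------
Quiet Streets  | Nelson
The Old House  | NULL  
Silent Waters  | Jones 
Distant Shores | Clark 
The Blue Door  | NULL  
The Glass Key  | Wright
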